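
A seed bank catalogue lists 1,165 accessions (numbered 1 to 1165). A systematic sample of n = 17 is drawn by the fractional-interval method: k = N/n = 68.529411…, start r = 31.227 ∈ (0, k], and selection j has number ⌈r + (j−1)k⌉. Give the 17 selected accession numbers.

32, 100, 169, 237, 306, 374, 443, 511, 580, 648, 717, 786, 854, 923, 991, 1060, 1128

j=1: r + 0k = 31.227 → ⌈·⌉ = 32
j=2: r + 1k = 99.756411… → ⌈·⌉ = 100
j=3: r + 2k = 168.285823… → ⌈·⌉ = 169
j=4: r + 3k = 236.815235… → ⌈·⌉ = 237
j=5: r + 4k = 305.344647… → ⌈·⌉ = 306
j=6: r + 5k = 373.874058… → ⌈·⌉ = 374
j=7: r + 6k = 442.403470… → ⌈·⌉ = 443
j=8: r + 7k = 510.932882… → ⌈·⌉ = 511
j=9: r + 8k = 579.462294… → ⌈·⌉ = 580
j=10: r + 9k = 647.991705… → ⌈·⌉ = 648
j=11: r + 10k = 716.521117… → ⌈·⌉ = 717
j=12: r + 11k = 785.050529… → ⌈·⌉ = 786
j=13: r + 12k = 853.579941… → ⌈·⌉ = 854
j=14: r + 13k = 922.109352… → ⌈·⌉ = 923
j=15: r + 14k = 990.638764… → ⌈·⌉ = 991
j=16: r + 15k = 1059.168176… → ⌈·⌉ = 1060
j=17: r + 16k = 1127.697588… → ⌈·⌉ = 1128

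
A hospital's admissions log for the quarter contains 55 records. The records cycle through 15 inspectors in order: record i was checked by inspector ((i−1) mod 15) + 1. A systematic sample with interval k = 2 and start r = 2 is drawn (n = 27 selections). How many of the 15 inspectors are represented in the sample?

Consecutive selections differ by k = 2, so their inspector numbers differ by 2 mod 15 = 2.
gcd(2, 15) = 1, so the sample visits 15/1 = 15 distinct residues mod 15.
Start 2 is inspector 2; the inspectors hit are 1, 2, 3, 4, 5, 6, 7, 8, 9, 10, 11, 12, 13, 14, 15.

15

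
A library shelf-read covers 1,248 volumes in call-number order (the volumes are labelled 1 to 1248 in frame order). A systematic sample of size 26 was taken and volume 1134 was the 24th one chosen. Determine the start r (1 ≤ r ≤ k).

k = 1248/26 = 48
r = 1134 − (24−1)×48 = 1134 − 1104 = 30

30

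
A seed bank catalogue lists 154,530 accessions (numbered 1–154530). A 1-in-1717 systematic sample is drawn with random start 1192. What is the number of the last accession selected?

k = 1717
90th selection = r + (90−1)·k = 1192 + 89×1717 = 1192 + 152813 = 154005

154005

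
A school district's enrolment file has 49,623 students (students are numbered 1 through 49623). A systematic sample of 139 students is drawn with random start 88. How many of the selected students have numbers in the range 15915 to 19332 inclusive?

k = 49623/139 = 357
First selection ≥ 15915: 88 + ⌈(15915−88)/357⌉·357 = 88 + 45×357 = 16153
Last selection ≤ 19332: 88 + ⌊(19332−88)/357⌋·357 = 88 + 53×357 = 19009
Count = 53 − 45 + 1 = 9

9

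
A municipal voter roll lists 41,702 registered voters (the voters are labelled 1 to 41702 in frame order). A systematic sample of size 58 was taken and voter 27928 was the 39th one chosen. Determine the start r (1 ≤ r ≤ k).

k = 41702/58 = 719
r = 27928 − (39−1)×719 = 27928 − 27322 = 606

606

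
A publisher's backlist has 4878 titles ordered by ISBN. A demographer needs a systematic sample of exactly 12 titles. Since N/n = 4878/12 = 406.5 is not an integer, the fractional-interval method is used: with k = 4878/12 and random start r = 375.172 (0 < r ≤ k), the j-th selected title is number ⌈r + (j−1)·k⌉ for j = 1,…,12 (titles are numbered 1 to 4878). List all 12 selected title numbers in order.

j=1: r + 0k = 375.172 → ⌈·⌉ = 376
j=2: r + 1k = 781.672 → ⌈·⌉ = 782
j=3: r + 2k = 1188.172 → ⌈·⌉ = 1189
j=4: r + 3k = 1594.672 → ⌈·⌉ = 1595
j=5: r + 4k = 2001.172 → ⌈·⌉ = 2002
j=6: r + 5k = 2407.672 → ⌈·⌉ = 2408
j=7: r + 6k = 2814.172 → ⌈·⌉ = 2815
j=8: r + 7k = 3220.672 → ⌈·⌉ = 3221
j=9: r + 8k = 3627.172 → ⌈·⌉ = 3628
j=10: r + 9k = 4033.672 → ⌈·⌉ = 4034
j=11: r + 10k = 4440.172 → ⌈·⌉ = 4441
j=12: r + 11k = 4846.672 → ⌈·⌉ = 4847

376, 782, 1189, 1595, 2002, 2408, 2815, 3221, 3628, 4034, 4441, 4847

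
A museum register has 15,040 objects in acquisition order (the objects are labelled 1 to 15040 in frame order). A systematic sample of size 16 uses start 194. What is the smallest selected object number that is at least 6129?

k = 15040/16 = 940
Steps past start: ⌈(6129 − 194)/940⌉ = ⌈5935/940⌉ = 7
Selected object: 194 + 7×940 = 6774

6774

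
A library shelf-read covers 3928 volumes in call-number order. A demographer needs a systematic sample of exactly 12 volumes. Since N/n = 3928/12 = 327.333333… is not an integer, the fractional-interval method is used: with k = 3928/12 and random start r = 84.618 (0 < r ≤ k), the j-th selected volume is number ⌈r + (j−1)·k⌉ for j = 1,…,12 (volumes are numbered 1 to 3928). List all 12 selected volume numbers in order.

j=1: r + 0k = 84.618 → ⌈·⌉ = 85
j=2: r + 1k = 411.951333… → ⌈·⌉ = 412
j=3: r + 2k = 739.284666… → ⌈·⌉ = 740
j=4: r + 3k = 1066.618 → ⌈·⌉ = 1067
j=5: r + 4k = 1393.951333… → ⌈·⌉ = 1394
j=6: r + 5k = 1721.284666… → ⌈·⌉ = 1722
j=7: r + 6k = 2048.618 → ⌈·⌉ = 2049
j=8: r + 7k = 2375.951333… → ⌈·⌉ = 2376
j=9: r + 8k = 2703.284666… → ⌈·⌉ = 2704
j=10: r + 9k = 3030.618 → ⌈·⌉ = 3031
j=11: r + 10k = 3357.951333… → ⌈·⌉ = 3358
j=12: r + 11k = 3685.284666… → ⌈·⌉ = 3686

85, 412, 740, 1067, 1394, 1722, 2049, 2376, 2704, 3031, 3358, 3686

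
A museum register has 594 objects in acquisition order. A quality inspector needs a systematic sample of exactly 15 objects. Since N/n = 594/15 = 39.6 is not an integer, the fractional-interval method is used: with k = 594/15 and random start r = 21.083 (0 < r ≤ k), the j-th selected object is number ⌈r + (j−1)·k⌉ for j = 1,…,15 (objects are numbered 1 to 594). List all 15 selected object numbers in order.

j=1: r + 0k = 21.083 → ⌈·⌉ = 22
j=2: r + 1k = 60.683 → ⌈·⌉ = 61
j=3: r + 2k = 100.283 → ⌈·⌉ = 101
j=4: r + 3k = 139.883 → ⌈·⌉ = 140
j=5: r + 4k = 179.483 → ⌈·⌉ = 180
j=6: r + 5k = 219.083 → ⌈·⌉ = 220
j=7: r + 6k = 258.683 → ⌈·⌉ = 259
j=8: r + 7k = 298.283 → ⌈·⌉ = 299
j=9: r + 8k = 337.883 → ⌈·⌉ = 338
j=10: r + 9k = 377.483 → ⌈·⌉ = 378
j=11: r + 10k = 417.083 → ⌈·⌉ = 418
j=12: r + 11k = 456.683 → ⌈·⌉ = 457
j=13: r + 12k = 496.283 → ⌈·⌉ = 497
j=14: r + 13k = 535.883 → ⌈·⌉ = 536
j=15: r + 14k = 575.483 → ⌈·⌉ = 576

22, 61, 101, 140, 180, 220, 259, 299, 338, 378, 418, 457, 497, 536, 576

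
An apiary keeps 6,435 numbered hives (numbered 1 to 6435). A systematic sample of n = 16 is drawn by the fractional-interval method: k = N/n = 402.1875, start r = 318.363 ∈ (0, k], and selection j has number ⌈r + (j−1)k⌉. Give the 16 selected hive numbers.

j=1: r + 0k = 318.363 → ⌈·⌉ = 319
j=2: r + 1k = 720.5505 → ⌈·⌉ = 721
j=3: r + 2k = 1122.738 → ⌈·⌉ = 1123
j=4: r + 3k = 1524.9255 → ⌈·⌉ = 1525
j=5: r + 4k = 1927.113 → ⌈·⌉ = 1928
j=6: r + 5k = 2329.3005 → ⌈·⌉ = 2330
j=7: r + 6k = 2731.488 → ⌈·⌉ = 2732
j=8: r + 7k = 3133.6755 → ⌈·⌉ = 3134
j=9: r + 8k = 3535.863 → ⌈·⌉ = 3536
j=10: r + 9k = 3938.0505 → ⌈·⌉ = 3939
j=11: r + 10k = 4340.238 → ⌈·⌉ = 4341
j=12: r + 11k = 4742.4255 → ⌈·⌉ = 4743
j=13: r + 12k = 5144.613 → ⌈·⌉ = 5145
j=14: r + 13k = 5546.8005 → ⌈·⌉ = 5547
j=15: r + 14k = 5948.988 → ⌈·⌉ = 5949
j=16: r + 15k = 6351.1755 → ⌈·⌉ = 6352

319, 721, 1123, 1525, 1928, 2330, 2732, 3134, 3536, 3939, 4341, 4743, 5145, 5547, 5949, 6352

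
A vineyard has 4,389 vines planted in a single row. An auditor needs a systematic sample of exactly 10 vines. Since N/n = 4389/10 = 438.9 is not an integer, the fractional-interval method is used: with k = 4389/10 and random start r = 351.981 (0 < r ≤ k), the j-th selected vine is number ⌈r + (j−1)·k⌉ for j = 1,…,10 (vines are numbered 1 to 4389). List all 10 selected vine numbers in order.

352, 791, 1230, 1669, 2108, 2547, 2986, 3425, 3864, 4303

j=1: r + 0k = 351.981 → ⌈·⌉ = 352
j=2: r + 1k = 790.881 → ⌈·⌉ = 791
j=3: r + 2k = 1229.781 → ⌈·⌉ = 1230
j=4: r + 3k = 1668.681 → ⌈·⌉ = 1669
j=5: r + 4k = 2107.581 → ⌈·⌉ = 2108
j=6: r + 5k = 2546.481 → ⌈·⌉ = 2547
j=7: r + 6k = 2985.381 → ⌈·⌉ = 2986
j=8: r + 7k = 3424.281 → ⌈·⌉ = 3425
j=9: r + 8k = 3863.181 → ⌈·⌉ = 3864
j=10: r + 9k = 4302.081 → ⌈·⌉ = 4303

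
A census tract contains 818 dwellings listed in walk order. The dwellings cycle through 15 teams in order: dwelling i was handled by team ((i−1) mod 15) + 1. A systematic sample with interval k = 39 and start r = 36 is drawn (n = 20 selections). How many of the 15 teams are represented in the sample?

5

Consecutive selections differ by k = 39, so their team numbers differ by 39 mod 15 = 9.
gcd(39, 15) = 3, so the sample visits 15/3 = 5 distinct residues mod 15.
Start 36 is team 6; the teams hit are 3, 6, 9, 12, 15.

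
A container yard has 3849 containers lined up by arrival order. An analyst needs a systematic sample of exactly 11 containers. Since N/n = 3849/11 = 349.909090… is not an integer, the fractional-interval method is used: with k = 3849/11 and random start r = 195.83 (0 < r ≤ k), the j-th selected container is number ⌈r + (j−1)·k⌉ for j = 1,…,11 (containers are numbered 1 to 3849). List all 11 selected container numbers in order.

196, 546, 896, 1246, 1596, 1946, 2296, 2646, 2996, 3346, 3695

j=1: r + 0k = 195.83 → ⌈·⌉ = 196
j=2: r + 1k = 545.739090… → ⌈·⌉ = 546
j=3: r + 2k = 895.648181… → ⌈·⌉ = 896
j=4: r + 3k = 1245.557272… → ⌈·⌉ = 1246
j=5: r + 4k = 1595.466363… → ⌈·⌉ = 1596
j=6: r + 5k = 1945.375454… → ⌈·⌉ = 1946
j=7: r + 6k = 2295.284545… → ⌈·⌉ = 2296
j=8: r + 7k = 2645.193636… → ⌈·⌉ = 2646
j=9: r + 8k = 2995.102727… → ⌈·⌉ = 2996
j=10: r + 9k = 3345.011818… → ⌈·⌉ = 3346
j=11: r + 10k = 3694.920909… → ⌈·⌉ = 3695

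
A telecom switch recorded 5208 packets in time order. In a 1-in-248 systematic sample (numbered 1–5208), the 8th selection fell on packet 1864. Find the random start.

128

k = 248
r = 1864 − (8−1)×248 = 1864 − 1736 = 128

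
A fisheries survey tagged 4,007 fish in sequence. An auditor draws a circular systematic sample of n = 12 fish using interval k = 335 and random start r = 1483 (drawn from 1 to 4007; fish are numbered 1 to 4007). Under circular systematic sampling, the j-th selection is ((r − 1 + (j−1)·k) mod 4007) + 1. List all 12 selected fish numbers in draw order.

1483, 1818, 2153, 2488, 2823, 3158, 3493, 3828, 156, 491, 826, 1161

Selection 1: 1483
Selection 2: 1483 + 335 = 1818
Selection 3: 1818 + 335 = 2153
Selection 4: 2153 + 335 = 2488
Selection 5: 2488 + 335 = 2823
Selection 6: 2823 + 335 = 3158
Selection 7: 3158 + 335 = 3493
Selection 8: 3493 + 335 = 3828
Selection 9: 3828 + 335 = 4163 → 4163 − 4007 = 156
Selection 10: 156 + 335 = 491
Selection 11: 491 + 335 = 826
Selection 12: 826 + 335 = 1161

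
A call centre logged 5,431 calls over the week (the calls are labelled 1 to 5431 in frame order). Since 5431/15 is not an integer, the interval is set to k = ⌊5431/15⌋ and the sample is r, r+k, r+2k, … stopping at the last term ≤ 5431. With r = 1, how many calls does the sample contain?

k = ⌊5431/15⌋ = 362
Achieved size = ⌊(5431 − 1)/362⌋ + 1 = ⌊5430/362⌋ + 1 = 15 + 1 = 16
(last selection: 1 + 15×362 = 5431 ≤ 5431; next would be 5793 > 5431)

16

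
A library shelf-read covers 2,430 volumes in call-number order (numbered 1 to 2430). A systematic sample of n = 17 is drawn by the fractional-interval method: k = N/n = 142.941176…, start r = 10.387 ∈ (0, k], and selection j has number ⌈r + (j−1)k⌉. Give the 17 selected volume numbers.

11, 154, 297, 440, 583, 726, 869, 1011, 1154, 1297, 1440, 1583, 1726, 1869, 2012, 2155, 2298

j=1: r + 0k = 10.387 → ⌈·⌉ = 11
j=2: r + 1k = 153.328176… → ⌈·⌉ = 154
j=3: r + 2k = 296.269352… → ⌈·⌉ = 297
j=4: r + 3k = 439.210529… → ⌈·⌉ = 440
j=5: r + 4k = 582.151705… → ⌈·⌉ = 583
j=6: r + 5k = 725.092882… → ⌈·⌉ = 726
j=7: r + 6k = 868.034058… → ⌈·⌉ = 869
j=8: r + 7k = 1010.975235… → ⌈·⌉ = 1011
j=9: r + 8k = 1153.916411… → ⌈·⌉ = 1154
j=10: r + 9k = 1296.857588… → ⌈·⌉ = 1297
j=11: r + 10k = 1439.798764… → ⌈·⌉ = 1440
j=12: r + 11k = 1582.739941… → ⌈·⌉ = 1583
j=13: r + 12k = 1725.681117… → ⌈·⌉ = 1726
j=14: r + 13k = 1868.622294… → ⌈·⌉ = 1869
j=15: r + 14k = 2011.563470… → ⌈·⌉ = 2012
j=16: r + 15k = 2154.504647… → ⌈·⌉ = 2155
j=17: r + 16k = 2297.445823… → ⌈·⌉ = 2298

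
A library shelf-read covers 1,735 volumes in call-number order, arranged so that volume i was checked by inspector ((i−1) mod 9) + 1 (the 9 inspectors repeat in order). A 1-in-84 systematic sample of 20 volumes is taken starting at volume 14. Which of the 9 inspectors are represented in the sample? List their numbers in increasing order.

Consecutive selections differ by k = 84, so their inspector numbers differ by 84 mod 9 = 3.
gcd(84, 9) = 3, so the sample visits 9/3 = 3 distinct residues mod 9.
Start 14 is inspector 5; the inspectors hit are 2, 5, 8.

2, 5, 8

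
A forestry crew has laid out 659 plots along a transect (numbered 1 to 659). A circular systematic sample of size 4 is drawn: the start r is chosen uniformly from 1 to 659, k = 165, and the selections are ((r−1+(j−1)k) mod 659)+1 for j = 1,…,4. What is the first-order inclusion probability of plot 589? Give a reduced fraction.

For each position j, as r ranges over 1…659 the j-th selection hits every plot exactly once, so plot 589 is selected for exactly 4 of the 659 starts.
Inclusion probability = 4/659.

4/659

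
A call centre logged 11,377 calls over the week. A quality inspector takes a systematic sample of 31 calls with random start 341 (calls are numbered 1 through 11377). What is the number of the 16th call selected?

k = 11377/31 = 367
16th selection = r + (16−1)·k = 341 + 15×367 = 341 + 5505 = 5846

5846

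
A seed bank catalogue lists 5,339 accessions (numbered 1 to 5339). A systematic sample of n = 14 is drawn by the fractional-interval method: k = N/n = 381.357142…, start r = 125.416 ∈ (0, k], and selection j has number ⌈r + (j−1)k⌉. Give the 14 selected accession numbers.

j=1: r + 0k = 125.416 → ⌈·⌉ = 126
j=2: r + 1k = 506.773142… → ⌈·⌉ = 507
j=3: r + 2k = 888.130285… → ⌈·⌉ = 889
j=4: r + 3k = 1269.487428… → ⌈·⌉ = 1270
j=5: r + 4k = 1650.844571… → ⌈·⌉ = 1651
j=6: r + 5k = 2032.201714… → ⌈·⌉ = 2033
j=7: r + 6k = 2413.558857… → ⌈·⌉ = 2414
j=8: r + 7k = 2794.916 → ⌈·⌉ = 2795
j=9: r + 8k = 3176.273142… → ⌈·⌉ = 3177
j=10: r + 9k = 3557.630285… → ⌈·⌉ = 3558
j=11: r + 10k = 3938.987428… → ⌈·⌉ = 3939
j=12: r + 11k = 4320.344571… → ⌈·⌉ = 4321
j=13: r + 12k = 4701.701714… → ⌈·⌉ = 4702
j=14: r + 13k = 5083.058857… → ⌈·⌉ = 5084

126, 507, 889, 1270, 1651, 2033, 2414, 2795, 3177, 3558, 3939, 4321, 4702, 5084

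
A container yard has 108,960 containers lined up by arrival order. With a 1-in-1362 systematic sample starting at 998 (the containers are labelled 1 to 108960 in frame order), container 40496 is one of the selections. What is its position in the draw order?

30

k = 1362
position = (40496 − 998)/1362 + 1 = 39498/1362 + 1 = 29 + 1 = 30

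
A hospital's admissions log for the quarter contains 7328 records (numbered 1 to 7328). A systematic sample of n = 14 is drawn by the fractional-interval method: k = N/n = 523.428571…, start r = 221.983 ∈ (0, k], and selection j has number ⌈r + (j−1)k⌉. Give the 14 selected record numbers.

222, 746, 1269, 1793, 2316, 2840, 3363, 3886, 4410, 4933, 5457, 5980, 6504, 7027

j=1: r + 0k = 221.983 → ⌈·⌉ = 222
j=2: r + 1k = 745.411571… → ⌈·⌉ = 746
j=3: r + 2k = 1268.840142… → ⌈·⌉ = 1269
j=4: r + 3k = 1792.268714… → ⌈·⌉ = 1793
j=5: r + 4k = 2315.697285… → ⌈·⌉ = 2316
j=6: r + 5k = 2839.125857… → ⌈·⌉ = 2840
j=7: r + 6k = 3362.554428… → ⌈·⌉ = 3363
j=8: r + 7k = 3885.983 → ⌈·⌉ = 3886
j=9: r + 8k = 4409.411571… → ⌈·⌉ = 4410
j=10: r + 9k = 4932.840142… → ⌈·⌉ = 4933
j=11: r + 10k = 5456.268714… → ⌈·⌉ = 5457
j=12: r + 11k = 5979.697285… → ⌈·⌉ = 5980
j=13: r + 12k = 6503.125857… → ⌈·⌉ = 6504
j=14: r + 13k = 7026.554428… → ⌈·⌉ = 7027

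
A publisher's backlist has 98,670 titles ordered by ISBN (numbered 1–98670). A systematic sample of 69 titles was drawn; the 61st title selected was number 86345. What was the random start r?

k = 98670/69 = 1430
r = 86345 − (61−1)×1430 = 86345 − 85800 = 545

545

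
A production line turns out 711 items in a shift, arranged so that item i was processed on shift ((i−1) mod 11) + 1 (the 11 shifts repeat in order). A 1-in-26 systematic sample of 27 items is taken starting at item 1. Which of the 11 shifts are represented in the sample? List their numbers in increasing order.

Consecutive selections differ by k = 26, so their shift numbers differ by 26 mod 11 = 4.
gcd(26, 11) = 1, so the sample visits 11/1 = 11 distinct residues mod 11.
Start 1 is shift 1; the shifts hit are 1, 2, 3, 4, 5, 6, 7, 8, 9, 10, 11.

1, 2, 3, 4, 5, 6, 7, 8, 9, 10, 11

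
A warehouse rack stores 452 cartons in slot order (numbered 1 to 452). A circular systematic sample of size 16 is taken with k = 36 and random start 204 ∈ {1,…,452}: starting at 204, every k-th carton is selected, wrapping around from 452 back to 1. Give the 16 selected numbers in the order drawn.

204, 240, 276, 312, 348, 384, 420, 4, 40, 76, 112, 148, 184, 220, 256, 292

Selection 1: 204
Selection 2: 204 + 36 = 240
Selection 3: 240 + 36 = 276
Selection 4: 276 + 36 = 312
Selection 5: 312 + 36 = 348
Selection 6: 348 + 36 = 384
Selection 7: 384 + 36 = 420
Selection 8: 420 + 36 = 456 → 456 − 452 = 4
Selection 9: 4 + 36 = 40
Selection 10: 40 + 36 = 76
Selection 11: 76 + 36 = 112
Selection 12: 112 + 36 = 148
Selection 13: 148 + 36 = 184
Selection 14: 184 + 36 = 220
Selection 15: 220 + 36 = 256
Selection 16: 256 + 36 = 292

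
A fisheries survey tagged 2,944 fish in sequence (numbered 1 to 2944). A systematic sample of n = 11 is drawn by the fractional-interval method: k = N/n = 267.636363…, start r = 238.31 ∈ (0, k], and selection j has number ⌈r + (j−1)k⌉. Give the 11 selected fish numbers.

j=1: r + 0k = 238.31 → ⌈·⌉ = 239
j=2: r + 1k = 505.946363… → ⌈·⌉ = 506
j=3: r + 2k = 773.582727… → ⌈·⌉ = 774
j=4: r + 3k = 1041.219090… → ⌈·⌉ = 1042
j=5: r + 4k = 1308.855454… → ⌈·⌉ = 1309
j=6: r + 5k = 1576.491818… → ⌈·⌉ = 1577
j=7: r + 6k = 1844.128181… → ⌈·⌉ = 1845
j=8: r + 7k = 2111.764545… → ⌈·⌉ = 2112
j=9: r + 8k = 2379.400909… → ⌈·⌉ = 2380
j=10: r + 9k = 2647.037272… → ⌈·⌉ = 2648
j=11: r + 10k = 2914.673636… → ⌈·⌉ = 2915

239, 506, 774, 1042, 1309, 1577, 1845, 2112, 2380, 2648, 2915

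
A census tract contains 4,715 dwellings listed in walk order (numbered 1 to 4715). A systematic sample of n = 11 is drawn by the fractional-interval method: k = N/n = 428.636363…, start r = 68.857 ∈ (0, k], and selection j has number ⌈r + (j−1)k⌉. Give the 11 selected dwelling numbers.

j=1: r + 0k = 68.857 → ⌈·⌉ = 69
j=2: r + 1k = 497.493363… → ⌈·⌉ = 498
j=3: r + 2k = 926.129727… → ⌈·⌉ = 927
j=4: r + 3k = 1354.766090… → ⌈·⌉ = 1355
j=5: r + 4k = 1783.402454… → ⌈·⌉ = 1784
j=6: r + 5k = 2212.038818… → ⌈·⌉ = 2213
j=7: r + 6k = 2640.675181… → ⌈·⌉ = 2641
j=8: r + 7k = 3069.311545… → ⌈·⌉ = 3070
j=9: r + 8k = 3497.947909… → ⌈·⌉ = 3498
j=10: r + 9k = 3926.584272… → ⌈·⌉ = 3927
j=11: r + 10k = 4355.220636… → ⌈·⌉ = 4356

69, 498, 927, 1355, 1784, 2213, 2641, 3070, 3498, 3927, 4356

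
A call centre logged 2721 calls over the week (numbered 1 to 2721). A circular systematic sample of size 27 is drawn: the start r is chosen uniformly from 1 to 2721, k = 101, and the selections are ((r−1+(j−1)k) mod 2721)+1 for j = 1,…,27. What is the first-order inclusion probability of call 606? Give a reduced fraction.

9/907

For each position j, as r ranges over 1…2721 the j-th selection hits every call exactly once, so call 606 is selected for exactly 27 of the 2721 starts.
Inclusion probability = 27/2721 = 9/907.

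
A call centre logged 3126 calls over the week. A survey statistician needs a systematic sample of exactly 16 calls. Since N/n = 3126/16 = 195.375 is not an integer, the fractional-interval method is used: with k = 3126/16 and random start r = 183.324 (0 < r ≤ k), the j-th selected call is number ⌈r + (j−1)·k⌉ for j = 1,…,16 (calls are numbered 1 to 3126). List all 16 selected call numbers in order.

184, 379, 575, 770, 965, 1161, 1356, 1551, 1747, 1942, 2138, 2333, 2528, 2724, 2919, 3114

j=1: r + 0k = 183.324 → ⌈·⌉ = 184
j=2: r + 1k = 378.699 → ⌈·⌉ = 379
j=3: r + 2k = 574.074 → ⌈·⌉ = 575
j=4: r + 3k = 769.449 → ⌈·⌉ = 770
j=5: r + 4k = 964.824 → ⌈·⌉ = 965
j=6: r + 5k = 1160.199 → ⌈·⌉ = 1161
j=7: r + 6k = 1355.574 → ⌈·⌉ = 1356
j=8: r + 7k = 1550.949 → ⌈·⌉ = 1551
j=9: r + 8k = 1746.324 → ⌈·⌉ = 1747
j=10: r + 9k = 1941.699 → ⌈·⌉ = 1942
j=11: r + 10k = 2137.074 → ⌈·⌉ = 2138
j=12: r + 11k = 2332.449 → ⌈·⌉ = 2333
j=13: r + 12k = 2527.824 → ⌈·⌉ = 2528
j=14: r + 13k = 2723.199 → ⌈·⌉ = 2724
j=15: r + 14k = 2918.574 → ⌈·⌉ = 2919
j=16: r + 15k = 3113.949 → ⌈·⌉ = 3114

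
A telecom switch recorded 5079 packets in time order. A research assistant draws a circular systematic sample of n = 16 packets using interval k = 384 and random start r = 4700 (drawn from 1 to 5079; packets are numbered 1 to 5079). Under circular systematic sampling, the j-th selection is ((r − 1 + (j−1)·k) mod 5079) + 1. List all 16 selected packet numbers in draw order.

4700, 5, 389, 773, 1157, 1541, 1925, 2309, 2693, 3077, 3461, 3845, 4229, 4613, 4997, 302

Selection 1: 4700
Selection 2: 4700 + 384 = 5084 → 5084 − 5079 = 5
Selection 3: 5 + 384 = 389
Selection 4: 389 + 384 = 773
Selection 5: 773 + 384 = 1157
Selection 6: 1157 + 384 = 1541
Selection 7: 1541 + 384 = 1925
Selection 8: 1925 + 384 = 2309
Selection 9: 2309 + 384 = 2693
Selection 10: 2693 + 384 = 3077
Selection 11: 3077 + 384 = 3461
Selection 12: 3461 + 384 = 3845
Selection 13: 3845 + 384 = 4229
Selection 14: 4229 + 384 = 4613
Selection 15: 4613 + 384 = 4997
Selection 16: 4997 + 384 = 5381 → 5381 − 5079 = 302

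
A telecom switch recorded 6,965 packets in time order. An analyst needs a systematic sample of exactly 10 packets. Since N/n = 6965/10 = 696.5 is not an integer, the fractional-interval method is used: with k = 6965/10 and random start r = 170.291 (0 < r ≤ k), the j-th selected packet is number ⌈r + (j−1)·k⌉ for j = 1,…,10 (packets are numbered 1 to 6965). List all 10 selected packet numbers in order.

171, 867, 1564, 2260, 2957, 3653, 4350, 5046, 5743, 6439

j=1: r + 0k = 170.291 → ⌈·⌉ = 171
j=2: r + 1k = 866.791 → ⌈·⌉ = 867
j=3: r + 2k = 1563.291 → ⌈·⌉ = 1564
j=4: r + 3k = 2259.791 → ⌈·⌉ = 2260
j=5: r + 4k = 2956.291 → ⌈·⌉ = 2957
j=6: r + 5k = 3652.791 → ⌈·⌉ = 3653
j=7: r + 6k = 4349.291 → ⌈·⌉ = 4350
j=8: r + 7k = 5045.791 → ⌈·⌉ = 5046
j=9: r + 8k = 5742.291 → ⌈·⌉ = 5743
j=10: r + 9k = 6438.791 → ⌈·⌉ = 6439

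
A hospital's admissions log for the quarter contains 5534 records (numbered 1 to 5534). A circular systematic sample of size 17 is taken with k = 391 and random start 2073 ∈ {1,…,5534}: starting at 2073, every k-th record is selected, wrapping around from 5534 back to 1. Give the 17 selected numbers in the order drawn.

Selection 1: 2073
Selection 2: 2073 + 391 = 2464
Selection 3: 2464 + 391 = 2855
Selection 4: 2855 + 391 = 3246
Selection 5: 3246 + 391 = 3637
Selection 6: 3637 + 391 = 4028
Selection 7: 4028 + 391 = 4419
Selection 8: 4419 + 391 = 4810
Selection 9: 4810 + 391 = 5201
Selection 10: 5201 + 391 = 5592 → 5592 − 5534 = 58
Selection 11: 58 + 391 = 449
Selection 12: 449 + 391 = 840
Selection 13: 840 + 391 = 1231
Selection 14: 1231 + 391 = 1622
Selection 15: 1622 + 391 = 2013
Selection 16: 2013 + 391 = 2404
Selection 17: 2404 + 391 = 2795

2073, 2464, 2855, 3246, 3637, 4028, 4419, 4810, 5201, 58, 449, 840, 1231, 1622, 2013, 2404, 2795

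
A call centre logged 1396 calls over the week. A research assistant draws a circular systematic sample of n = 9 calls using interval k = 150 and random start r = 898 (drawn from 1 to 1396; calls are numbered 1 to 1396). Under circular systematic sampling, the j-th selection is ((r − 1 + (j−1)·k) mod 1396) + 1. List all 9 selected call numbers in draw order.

898, 1048, 1198, 1348, 102, 252, 402, 552, 702

Selection 1: 898
Selection 2: 898 + 150 = 1048
Selection 3: 1048 + 150 = 1198
Selection 4: 1198 + 150 = 1348
Selection 5: 1348 + 150 = 1498 → 1498 − 1396 = 102
Selection 6: 102 + 150 = 252
Selection 7: 252 + 150 = 402
Selection 8: 402 + 150 = 552
Selection 9: 552 + 150 = 702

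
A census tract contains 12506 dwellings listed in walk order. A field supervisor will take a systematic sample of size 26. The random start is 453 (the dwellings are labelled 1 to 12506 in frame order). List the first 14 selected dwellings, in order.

453, 934, 1415, 1896, 2377, 2858, 3339, 3820, 4301, 4782, 5263, 5744, 6225, 6706

k = N/n = 12506/26 = 481
dwelling 1: 453
dwelling 2: 453 + 481 = 934
dwelling 3: 934 + 481 = 1415
dwelling 4: 1415 + 481 = 1896
dwelling 5: 1896 + 481 = 2377
dwelling 6: 2377 + 481 = 2858
dwelling 7: 2858 + 481 = 3339
dwelling 8: 3339 + 481 = 3820
dwelling 9: 3820 + 481 = 4301
dwelling 10: 4301 + 481 = 4782
dwelling 11: 4782 + 481 = 5263
dwelling 12: 5263 + 481 = 5744
dwelling 13: 5744 + 481 = 6225
dwelling 14: 6225 + 481 = 6706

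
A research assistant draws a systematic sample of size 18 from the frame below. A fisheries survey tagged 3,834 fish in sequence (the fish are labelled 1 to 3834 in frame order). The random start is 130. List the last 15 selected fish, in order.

k = N/n = 3834/18 = 213
4th selection = 130 + 3×213 = 769
5th: 769 + 213 = 982
6th: 982 + 213 = 1195
7th: 1195 + 213 = 1408
8th: 1408 + 213 = 1621
9th: 1621 + 213 = 1834
10th: 1834 + 213 = 2047
11th: 2047 + 213 = 2260
12th: 2260 + 213 = 2473
13th: 2473 + 213 = 2686
14th: 2686 + 213 = 2899
15th: 2899 + 213 = 3112
16th: 3112 + 213 = 3325
17th: 3325 + 213 = 3538
18th: 3538 + 213 = 3751

769, 982, 1195, 1408, 1621, 1834, 2047, 2260, 2473, 2686, 2899, 3112, 3325, 3538, 3751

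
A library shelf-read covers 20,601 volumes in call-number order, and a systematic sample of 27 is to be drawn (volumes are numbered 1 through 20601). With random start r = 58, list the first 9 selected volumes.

k = N/n = 20601/27 = 763
volume 1: 58
volume 2: 58 + 763 = 821
volume 3: 821 + 763 = 1584
volume 4: 1584 + 763 = 2347
volume 5: 2347 + 763 = 3110
volume 6: 3110 + 763 = 3873
volume 7: 3873 + 763 = 4636
volume 8: 4636 + 763 = 5399
volume 9: 5399 + 763 = 6162

58, 821, 1584, 2347, 3110, 3873, 4636, 5399, 6162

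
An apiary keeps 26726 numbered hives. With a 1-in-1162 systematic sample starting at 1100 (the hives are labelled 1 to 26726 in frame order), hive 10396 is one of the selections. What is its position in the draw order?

9

k = 1162
position = (10396 − 1100)/1162 + 1 = 9296/1162 + 1 = 8 + 1 = 9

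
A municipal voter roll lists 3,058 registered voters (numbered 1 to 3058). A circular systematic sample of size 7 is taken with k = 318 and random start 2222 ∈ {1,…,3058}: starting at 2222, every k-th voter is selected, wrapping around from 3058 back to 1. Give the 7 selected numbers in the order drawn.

Selection 1: 2222
Selection 2: 2222 + 318 = 2540
Selection 3: 2540 + 318 = 2858
Selection 4: 2858 + 318 = 3176 → 3176 − 3058 = 118
Selection 5: 118 + 318 = 436
Selection 6: 436 + 318 = 754
Selection 7: 754 + 318 = 1072

2222, 2540, 2858, 118, 436, 754, 1072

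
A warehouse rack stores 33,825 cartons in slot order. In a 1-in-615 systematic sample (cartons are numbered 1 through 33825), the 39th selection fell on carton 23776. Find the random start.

406

k = 615
r = 23776 − (39−1)×615 = 23776 − 23370 = 406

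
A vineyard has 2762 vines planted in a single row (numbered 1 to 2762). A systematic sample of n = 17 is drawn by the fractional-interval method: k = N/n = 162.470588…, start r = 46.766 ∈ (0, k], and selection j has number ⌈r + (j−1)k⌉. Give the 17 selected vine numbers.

47, 210, 372, 535, 697, 860, 1022, 1185, 1347, 1510, 1672, 1834, 1997, 2159, 2322, 2484, 2647

j=1: r + 0k = 46.766 → ⌈·⌉ = 47
j=2: r + 1k = 209.236588… → ⌈·⌉ = 210
j=3: r + 2k = 371.707176… → ⌈·⌉ = 372
j=4: r + 3k = 534.177764… → ⌈·⌉ = 535
j=5: r + 4k = 696.648352… → ⌈·⌉ = 697
j=6: r + 5k = 859.118941… → ⌈·⌉ = 860
j=7: r + 6k = 1021.589529… → ⌈·⌉ = 1022
j=8: r + 7k = 1184.060117… → ⌈·⌉ = 1185
j=9: r + 8k = 1346.530705… → ⌈·⌉ = 1347
j=10: r + 9k = 1509.001294… → ⌈·⌉ = 1510
j=11: r + 10k = 1671.471882… → ⌈·⌉ = 1672
j=12: r + 11k = 1833.942470… → ⌈·⌉ = 1834
j=13: r + 12k = 1996.413058… → ⌈·⌉ = 1997
j=14: r + 13k = 2158.883647… → ⌈·⌉ = 2159
j=15: r + 14k = 2321.354235… → ⌈·⌉ = 2322
j=16: r + 15k = 2483.824823… → ⌈·⌉ = 2484
j=17: r + 16k = 2646.295411… → ⌈·⌉ = 2647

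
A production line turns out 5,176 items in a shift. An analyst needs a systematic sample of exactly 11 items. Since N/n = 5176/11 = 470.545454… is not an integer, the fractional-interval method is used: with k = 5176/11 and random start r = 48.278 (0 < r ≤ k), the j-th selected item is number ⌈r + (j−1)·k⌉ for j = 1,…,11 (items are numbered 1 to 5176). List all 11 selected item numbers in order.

j=1: r + 0k = 48.278 → ⌈·⌉ = 49
j=2: r + 1k = 518.823454… → ⌈·⌉ = 519
j=3: r + 2k = 989.368909… → ⌈·⌉ = 990
j=4: r + 3k = 1459.914363… → ⌈·⌉ = 1460
j=5: r + 4k = 1930.459818… → ⌈·⌉ = 1931
j=6: r + 5k = 2401.005272… → ⌈·⌉ = 2402
j=7: r + 6k = 2871.550727… → ⌈·⌉ = 2872
j=8: r + 7k = 3342.096181… → ⌈·⌉ = 3343
j=9: r + 8k = 3812.641636… → ⌈·⌉ = 3813
j=10: r + 9k = 4283.187090… → ⌈·⌉ = 4284
j=11: r + 10k = 4753.732545… → ⌈·⌉ = 4754

49, 519, 990, 1460, 1931, 2402, 2872, 3343, 3813, 4284, 4754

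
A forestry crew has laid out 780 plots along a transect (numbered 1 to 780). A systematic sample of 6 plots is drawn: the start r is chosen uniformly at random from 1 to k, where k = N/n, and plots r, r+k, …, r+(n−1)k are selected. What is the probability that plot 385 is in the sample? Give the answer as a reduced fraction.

k = 780/6 = 130.
Plot 385 is selected iff r ≡ 385 (mod 130); exactly one such r in {1,…,130}.
Inclusion probability = 1/130.

1/130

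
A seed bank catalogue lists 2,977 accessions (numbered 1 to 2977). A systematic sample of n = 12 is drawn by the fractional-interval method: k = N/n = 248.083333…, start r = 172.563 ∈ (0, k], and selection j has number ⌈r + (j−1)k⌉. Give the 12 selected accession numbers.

j=1: r + 0k = 172.563 → ⌈·⌉ = 173
j=2: r + 1k = 420.646333… → ⌈·⌉ = 421
j=3: r + 2k = 668.729666… → ⌈·⌉ = 669
j=4: r + 3k = 916.813 → ⌈·⌉ = 917
j=5: r + 4k = 1164.896333… → ⌈·⌉ = 1165
j=6: r + 5k = 1412.979666… → ⌈·⌉ = 1413
j=7: r + 6k = 1661.063 → ⌈·⌉ = 1662
j=8: r + 7k = 1909.146333… → ⌈·⌉ = 1910
j=9: r + 8k = 2157.229666… → ⌈·⌉ = 2158
j=10: r + 9k = 2405.313 → ⌈·⌉ = 2406
j=11: r + 10k = 2653.396333… → ⌈·⌉ = 2654
j=12: r + 11k = 2901.479666… → ⌈·⌉ = 2902

173, 421, 669, 917, 1165, 1413, 1662, 1910, 2158, 2406, 2654, 2902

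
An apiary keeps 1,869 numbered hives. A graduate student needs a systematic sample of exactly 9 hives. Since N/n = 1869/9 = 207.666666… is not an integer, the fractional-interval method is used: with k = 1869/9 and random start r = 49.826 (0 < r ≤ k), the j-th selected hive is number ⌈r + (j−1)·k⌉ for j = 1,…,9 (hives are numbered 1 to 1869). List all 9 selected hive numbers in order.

50, 258, 466, 673, 881, 1089, 1296, 1504, 1712

j=1: r + 0k = 49.826 → ⌈·⌉ = 50
j=2: r + 1k = 257.492666… → ⌈·⌉ = 258
j=3: r + 2k = 465.159333… → ⌈·⌉ = 466
j=4: r + 3k = 672.826 → ⌈·⌉ = 673
j=5: r + 4k = 880.492666… → ⌈·⌉ = 881
j=6: r + 5k = 1088.159333… → ⌈·⌉ = 1089
j=7: r + 6k = 1295.826 → ⌈·⌉ = 1296
j=8: r + 7k = 1503.492666… → ⌈·⌉ = 1504
j=9: r + 8k = 1711.159333… → ⌈·⌉ = 1712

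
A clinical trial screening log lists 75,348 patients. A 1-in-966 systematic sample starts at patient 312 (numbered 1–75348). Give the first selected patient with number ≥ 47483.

47646

k = 966
Steps past start: ⌈(47483 − 312)/966⌉ = ⌈47171/966⌉ = 49
Selected patient: 312 + 49×966 = 47646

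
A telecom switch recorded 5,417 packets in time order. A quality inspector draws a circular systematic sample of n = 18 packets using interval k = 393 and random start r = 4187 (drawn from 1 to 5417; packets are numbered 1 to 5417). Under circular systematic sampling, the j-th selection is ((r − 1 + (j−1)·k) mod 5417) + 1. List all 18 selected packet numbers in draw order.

Selection 1: 4187
Selection 2: 4187 + 393 = 4580
Selection 3: 4580 + 393 = 4973
Selection 4: 4973 + 393 = 5366
Selection 5: 5366 + 393 = 5759 → 5759 − 5417 = 342
Selection 6: 342 + 393 = 735
Selection 7: 735 + 393 = 1128
Selection 8: 1128 + 393 = 1521
Selection 9: 1521 + 393 = 1914
Selection 10: 1914 + 393 = 2307
Selection 11: 2307 + 393 = 2700
Selection 12: 2700 + 393 = 3093
Selection 13: 3093 + 393 = 3486
Selection 14: 3486 + 393 = 3879
Selection 15: 3879 + 393 = 4272
Selection 16: 4272 + 393 = 4665
Selection 17: 4665 + 393 = 5058
Selection 18: 5058 + 393 = 5451 → 5451 − 5417 = 34

4187, 4580, 4973, 5366, 342, 735, 1128, 1521, 1914, 2307, 2700, 3093, 3486, 3879, 4272, 4665, 5058, 34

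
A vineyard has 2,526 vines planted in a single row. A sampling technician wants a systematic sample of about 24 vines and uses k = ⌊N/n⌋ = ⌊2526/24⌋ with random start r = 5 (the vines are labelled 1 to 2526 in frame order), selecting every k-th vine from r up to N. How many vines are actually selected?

25

k = ⌊2526/24⌋ = 105
Achieved size = ⌊(2526 − 5)/105⌋ + 1 = ⌊2521/105⌋ + 1 = 24 + 1 = 25
(last selection: 5 + 24×105 = 2525 ≤ 2526; next would be 2630 > 2526)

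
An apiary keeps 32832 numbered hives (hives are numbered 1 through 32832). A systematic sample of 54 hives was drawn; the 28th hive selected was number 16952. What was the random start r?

k = 32832/54 = 608
r = 16952 − (28−1)×608 = 16952 − 16416 = 536

536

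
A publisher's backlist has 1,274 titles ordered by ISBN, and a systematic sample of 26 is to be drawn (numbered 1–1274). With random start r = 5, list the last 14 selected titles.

593, 642, 691, 740, 789, 838, 887, 936, 985, 1034, 1083, 1132, 1181, 1230

k = N/n = 1274/26 = 49
13th selection = 5 + 12×49 = 593
14th: 593 + 49 = 642
15th: 642 + 49 = 691
16th: 691 + 49 = 740
17th: 740 + 49 = 789
18th: 789 + 49 = 838
19th: 838 + 49 = 887
20th: 887 + 49 = 936
21st: 936 + 49 = 985
22nd: 985 + 49 = 1034
23rd: 1034 + 49 = 1083
24th: 1083 + 49 = 1132
25th: 1132 + 49 = 1181
26th: 1181 + 49 = 1230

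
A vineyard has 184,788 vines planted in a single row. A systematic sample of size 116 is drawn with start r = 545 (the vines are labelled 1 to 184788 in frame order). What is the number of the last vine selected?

183740

k = 184788/116 = 1593
116th selection = r + (116−1)·k = 545 + 115×1593 = 545 + 183195 = 183740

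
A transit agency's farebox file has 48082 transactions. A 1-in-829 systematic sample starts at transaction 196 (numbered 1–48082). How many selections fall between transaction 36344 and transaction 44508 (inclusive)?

k = 829
First selection ≥ 36344: 196 + ⌈(36344−196)/829⌉·829 = 196 + 44×829 = 36672
Last selection ≤ 44508: 196 + ⌊(44508−196)/829⌋·829 = 196 + 53×829 = 44133
Count = 53 − 44 + 1 = 10

10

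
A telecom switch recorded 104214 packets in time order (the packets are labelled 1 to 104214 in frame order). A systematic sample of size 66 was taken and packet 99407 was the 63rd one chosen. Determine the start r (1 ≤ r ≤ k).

1509

k = 104214/66 = 1579
r = 99407 − (63−1)×1579 = 99407 − 97898 = 1509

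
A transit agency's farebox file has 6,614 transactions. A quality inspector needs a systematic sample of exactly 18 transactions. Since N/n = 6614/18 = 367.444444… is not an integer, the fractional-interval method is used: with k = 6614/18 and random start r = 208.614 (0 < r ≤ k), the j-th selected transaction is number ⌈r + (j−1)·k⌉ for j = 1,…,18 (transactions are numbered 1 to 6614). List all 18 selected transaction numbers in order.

209, 577, 944, 1311, 1679, 2046, 2414, 2781, 3149, 3516, 3884, 4251, 4618, 4986, 5353, 5721, 6088, 6456

j=1: r + 0k = 208.614 → ⌈·⌉ = 209
j=2: r + 1k = 576.058444… → ⌈·⌉ = 577
j=3: r + 2k = 943.502888… → ⌈·⌉ = 944
j=4: r + 3k = 1310.947333… → ⌈·⌉ = 1311
j=5: r + 4k = 1678.391777… → ⌈·⌉ = 1679
j=6: r + 5k = 2045.836222… → ⌈·⌉ = 2046
j=7: r + 6k = 2413.280666… → ⌈·⌉ = 2414
j=8: r + 7k = 2780.725111… → ⌈·⌉ = 2781
j=9: r + 8k = 3148.169555… → ⌈·⌉ = 3149
j=10: r + 9k = 3515.614 → ⌈·⌉ = 3516
j=11: r + 10k = 3883.058444… → ⌈·⌉ = 3884
j=12: r + 11k = 4250.502888… → ⌈·⌉ = 4251
j=13: r + 12k = 4617.947333… → ⌈·⌉ = 4618
j=14: r + 13k = 4985.391777… → ⌈·⌉ = 4986
j=15: r + 14k = 5352.836222… → ⌈·⌉ = 5353
j=16: r + 15k = 5720.280666… → ⌈·⌉ = 5721
j=17: r + 16k = 6087.725111… → ⌈·⌉ = 6088
j=18: r + 17k = 6455.169555… → ⌈·⌉ = 6456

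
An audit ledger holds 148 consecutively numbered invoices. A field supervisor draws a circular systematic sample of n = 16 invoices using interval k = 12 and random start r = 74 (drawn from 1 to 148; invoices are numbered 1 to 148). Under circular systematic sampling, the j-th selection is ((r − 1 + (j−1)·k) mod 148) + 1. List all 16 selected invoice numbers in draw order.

74, 86, 98, 110, 122, 134, 146, 10, 22, 34, 46, 58, 70, 82, 94, 106

Selection 1: 74
Selection 2: 74 + 12 = 86
Selection 3: 86 + 12 = 98
Selection 4: 98 + 12 = 110
Selection 5: 110 + 12 = 122
Selection 6: 122 + 12 = 134
Selection 7: 134 + 12 = 146
Selection 8: 146 + 12 = 158 → 158 − 148 = 10
Selection 9: 10 + 12 = 22
Selection 10: 22 + 12 = 34
Selection 11: 34 + 12 = 46
Selection 12: 46 + 12 = 58
Selection 13: 58 + 12 = 70
Selection 14: 70 + 12 = 82
Selection 15: 82 + 12 = 94
Selection 16: 94 + 12 = 106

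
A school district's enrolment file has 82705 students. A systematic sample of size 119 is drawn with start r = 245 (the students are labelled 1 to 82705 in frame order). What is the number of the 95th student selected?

65575

k = 82705/119 = 695
95th selection = r + (95−1)·k = 245 + 94×695 = 245 + 65330 = 65575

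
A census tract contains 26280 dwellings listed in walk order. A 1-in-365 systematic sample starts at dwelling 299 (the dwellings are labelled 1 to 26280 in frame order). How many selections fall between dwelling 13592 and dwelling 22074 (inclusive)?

k = 365
First selection ≥ 13592: 299 + ⌈(13592−299)/365⌉·365 = 299 + 37×365 = 13804
Last selection ≤ 22074: 299 + ⌊(22074−299)/365⌋·365 = 299 + 59×365 = 21834
Count = 59 − 37 + 1 = 23

23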